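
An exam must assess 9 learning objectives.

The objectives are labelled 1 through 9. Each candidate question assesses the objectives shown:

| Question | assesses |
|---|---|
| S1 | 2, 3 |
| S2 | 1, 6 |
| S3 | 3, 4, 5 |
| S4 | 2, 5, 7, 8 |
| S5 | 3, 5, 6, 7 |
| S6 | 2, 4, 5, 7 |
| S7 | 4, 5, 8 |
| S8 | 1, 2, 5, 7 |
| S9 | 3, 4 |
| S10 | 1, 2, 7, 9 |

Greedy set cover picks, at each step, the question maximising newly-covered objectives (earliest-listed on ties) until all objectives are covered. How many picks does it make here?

Greedy: pick S4 (covers 4 new) → pick S2 (covers 2 new) → pick S3 (covers 2 new) → pick S10 (covers 1 new). Total picks: 4.
(The true minimum cover uses only 3 questions, so greedy is not optimal here.)

4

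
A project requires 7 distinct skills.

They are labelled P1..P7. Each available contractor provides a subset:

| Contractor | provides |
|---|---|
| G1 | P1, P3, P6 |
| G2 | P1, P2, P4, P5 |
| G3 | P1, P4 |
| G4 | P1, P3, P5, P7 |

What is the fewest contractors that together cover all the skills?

Take {G1, G2, G4}. Their union is {P1, P2, P3, P4, P5, P6, P7}, which is all 7 skills.
Only G2 contains P2, so G2 is forced; the remaining 3 skills need at least 2 more contractors (each remaining contractor adds at most 2) — so at least 3 contractors are needed, and 3 is optimal.

3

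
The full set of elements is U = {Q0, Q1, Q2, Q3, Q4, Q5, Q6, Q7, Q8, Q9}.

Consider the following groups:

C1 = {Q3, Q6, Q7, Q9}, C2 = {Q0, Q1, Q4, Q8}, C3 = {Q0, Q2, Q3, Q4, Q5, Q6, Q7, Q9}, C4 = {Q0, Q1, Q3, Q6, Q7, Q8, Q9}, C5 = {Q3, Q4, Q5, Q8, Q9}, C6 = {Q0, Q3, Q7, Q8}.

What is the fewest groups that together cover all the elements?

2

C3 and C4 cover everything between them: the union {Q0, Q1, Q2, Q3, Q4, Q5, Q6, Q7, Q8, Q9} is all of U.
No single group has all 10 elements (the largest, C3, has 8), so 2 is optimal.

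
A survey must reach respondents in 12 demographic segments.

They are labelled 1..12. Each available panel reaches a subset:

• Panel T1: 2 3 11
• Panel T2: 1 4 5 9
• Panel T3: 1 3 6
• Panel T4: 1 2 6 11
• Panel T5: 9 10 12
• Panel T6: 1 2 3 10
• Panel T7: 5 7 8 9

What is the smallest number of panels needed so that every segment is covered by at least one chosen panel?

Take {T1, T2, T3, T5, T7}. Their union is {1, 2, 3, 4, 5, 6, 7, 8, 9, 10, 11, 12}, which is all 12 segments.
No 4 of the 7 panels cover everything (all 35 combinations miss at least one segment), so 5 is optimal.

5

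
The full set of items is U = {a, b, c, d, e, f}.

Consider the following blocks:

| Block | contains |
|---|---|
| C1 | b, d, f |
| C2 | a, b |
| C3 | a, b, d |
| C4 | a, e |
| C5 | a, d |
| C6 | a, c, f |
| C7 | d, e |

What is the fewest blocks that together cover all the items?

C1, C4, and C6 cover everything between them: the union {a, b, c, d, e, f} is all of U.
Only C6 contains c, so C6 is forced; the remaining 3 items need at least 2 more blocks (each remaining block adds at most 2) — so at least 3 blocks are needed, and 3 is optimal.

3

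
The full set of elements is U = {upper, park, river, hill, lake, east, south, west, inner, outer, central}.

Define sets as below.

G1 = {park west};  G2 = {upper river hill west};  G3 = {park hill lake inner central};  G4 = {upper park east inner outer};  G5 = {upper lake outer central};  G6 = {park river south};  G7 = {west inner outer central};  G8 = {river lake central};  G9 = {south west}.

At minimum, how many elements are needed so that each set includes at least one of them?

H = {park, west, central} meets every set (each contains at least one member of H), and |H| = 3.
The sets G4, G8, G9 are pairwise disjoint, so any hitting set needs a separate element for each — at least 3. Hence 3 is optimal.

3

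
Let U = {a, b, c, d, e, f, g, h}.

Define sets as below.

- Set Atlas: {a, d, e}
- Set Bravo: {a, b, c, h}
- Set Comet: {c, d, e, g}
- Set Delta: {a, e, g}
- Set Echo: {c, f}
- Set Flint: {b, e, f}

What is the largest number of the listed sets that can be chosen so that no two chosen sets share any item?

Atlas, Echo are pairwise disjoint (Atlas={a,d,e}; Echo={c,f}).
Every remaining set overlaps one of these, and no 3 of the listed sets are pairwise disjoint, so 2 is the maximum.

2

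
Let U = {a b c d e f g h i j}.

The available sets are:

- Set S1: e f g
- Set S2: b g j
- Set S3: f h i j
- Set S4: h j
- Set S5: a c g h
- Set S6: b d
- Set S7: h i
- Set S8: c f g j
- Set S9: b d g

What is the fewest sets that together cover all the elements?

S1, S3, S5, and S6 cover everything between them: the union {a, b, c, d, e, f, g, h, i, j} is all of U.
Only S1 contains e, so S1 is forced; the remaining 7 elements need at least 3 more sets (each remaining set adds at most 3) — so at least 4 sets are needed, and 4 is optimal.

4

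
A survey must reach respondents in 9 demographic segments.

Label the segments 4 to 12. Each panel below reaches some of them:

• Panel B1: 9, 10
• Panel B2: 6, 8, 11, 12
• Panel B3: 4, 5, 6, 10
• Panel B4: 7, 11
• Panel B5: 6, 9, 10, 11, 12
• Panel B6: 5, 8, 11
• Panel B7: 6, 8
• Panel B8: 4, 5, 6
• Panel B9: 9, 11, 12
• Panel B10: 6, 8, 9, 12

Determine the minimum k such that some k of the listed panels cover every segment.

3

Take {B3, B4, B10}. Their union is {4, 5, 6, 7, 8, 9, 10, 11, 12}, which is all 9 segments.
Only B4 contains 7, so B4 is forced; the remaining 7 segments need at least 2 more panels (each remaining panel adds at most 4) — so at least 3 panels are needed, and 3 is optimal.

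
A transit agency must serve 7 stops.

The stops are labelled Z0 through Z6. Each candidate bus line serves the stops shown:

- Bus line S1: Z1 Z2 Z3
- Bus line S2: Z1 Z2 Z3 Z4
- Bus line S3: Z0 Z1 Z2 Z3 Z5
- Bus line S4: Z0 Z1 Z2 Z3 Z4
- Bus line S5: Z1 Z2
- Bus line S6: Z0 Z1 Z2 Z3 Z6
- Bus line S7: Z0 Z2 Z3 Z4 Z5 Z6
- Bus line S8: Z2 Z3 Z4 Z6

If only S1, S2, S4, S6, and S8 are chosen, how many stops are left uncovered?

1

Union of S1, S2, S4, S6, S8 = {Z0, Z1, Z2, Z3, Z4, Z6}.
Not covered: Z5 — 1 stop.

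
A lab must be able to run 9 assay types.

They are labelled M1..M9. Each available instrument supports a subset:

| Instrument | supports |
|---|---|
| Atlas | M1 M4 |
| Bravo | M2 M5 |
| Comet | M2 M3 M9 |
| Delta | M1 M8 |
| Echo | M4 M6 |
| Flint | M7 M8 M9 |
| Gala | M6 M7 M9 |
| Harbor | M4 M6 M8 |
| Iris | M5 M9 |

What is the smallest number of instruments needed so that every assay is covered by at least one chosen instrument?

Take {Atlas, Comet, Gala, Harbor, Iris}. Their union is {M1, M2, M3, M4, M5, M6, M7, M8, M9}, which is all 9 assays.
No 4 of the 9 instruments cover everything (all 126 combinations miss at least one assay), so 5 is optimal.

5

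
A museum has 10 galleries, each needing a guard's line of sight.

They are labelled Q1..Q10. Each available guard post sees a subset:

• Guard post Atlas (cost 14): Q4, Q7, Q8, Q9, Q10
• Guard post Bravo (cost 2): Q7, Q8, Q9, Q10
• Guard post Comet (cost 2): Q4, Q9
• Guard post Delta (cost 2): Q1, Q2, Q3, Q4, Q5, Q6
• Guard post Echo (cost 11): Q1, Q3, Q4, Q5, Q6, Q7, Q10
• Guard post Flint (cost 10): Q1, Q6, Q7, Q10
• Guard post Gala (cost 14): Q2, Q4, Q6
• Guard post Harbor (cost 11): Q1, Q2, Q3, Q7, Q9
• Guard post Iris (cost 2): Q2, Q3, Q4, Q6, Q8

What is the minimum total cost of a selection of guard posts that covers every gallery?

4

Bravo, Delta together cover every gallery (Bravo ∪ Delta = {Q1, Q2, Q3, Q4, Q5, Q6, Q7, Q8, Q9, Q10}); total cost 2 + 2 = 4.
No covering selection has total cost below 4.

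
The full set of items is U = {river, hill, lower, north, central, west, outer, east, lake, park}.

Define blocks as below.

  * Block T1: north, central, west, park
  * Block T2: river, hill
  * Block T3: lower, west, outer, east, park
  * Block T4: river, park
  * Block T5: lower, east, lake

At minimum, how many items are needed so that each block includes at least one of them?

3

Take H = {river, central, east}. Each listed block contains at least one of these, so H is a hitting set of size 3.
The blocks T1, T2, T5 are pairwise disjoint, so any hitting set needs a separate item for each — at least 3. Hence 3 is optimal.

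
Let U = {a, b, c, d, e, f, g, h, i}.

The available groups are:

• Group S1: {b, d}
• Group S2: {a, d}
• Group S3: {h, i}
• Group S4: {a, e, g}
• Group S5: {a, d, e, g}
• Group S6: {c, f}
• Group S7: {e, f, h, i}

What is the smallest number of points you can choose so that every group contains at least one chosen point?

4

The 4 points {c, d, e, h} hit every group.
The groups S1, S3, S4, S6 are pairwise disjoint, so any hitting set needs a separate point for each — at least 4. Hence 4 is optimal.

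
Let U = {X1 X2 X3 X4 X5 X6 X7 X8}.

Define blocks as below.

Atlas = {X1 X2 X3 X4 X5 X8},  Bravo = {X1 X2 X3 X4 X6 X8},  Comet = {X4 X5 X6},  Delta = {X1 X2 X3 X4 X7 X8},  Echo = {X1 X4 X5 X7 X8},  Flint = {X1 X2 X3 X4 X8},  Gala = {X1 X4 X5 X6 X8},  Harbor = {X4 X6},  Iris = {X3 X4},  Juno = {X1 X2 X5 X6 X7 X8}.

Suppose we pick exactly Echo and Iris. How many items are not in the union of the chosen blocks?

2

Union of Echo, Iris = {X1, X3, X4, X5, X7, X8}.
Not covered: X2, X6 — 2 items.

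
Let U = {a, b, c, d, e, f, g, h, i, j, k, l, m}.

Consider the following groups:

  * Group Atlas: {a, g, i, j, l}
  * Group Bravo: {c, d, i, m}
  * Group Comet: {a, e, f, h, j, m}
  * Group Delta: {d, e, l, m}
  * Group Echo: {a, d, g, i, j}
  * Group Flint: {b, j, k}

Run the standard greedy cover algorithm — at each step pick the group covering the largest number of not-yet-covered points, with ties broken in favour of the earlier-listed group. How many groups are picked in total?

Greedy: pick Comet (covers 6 new) → pick Atlas (covers 3 new) → pick Bravo (covers 2 new) → pick Flint (covers 2 new). Total picks: 4.

4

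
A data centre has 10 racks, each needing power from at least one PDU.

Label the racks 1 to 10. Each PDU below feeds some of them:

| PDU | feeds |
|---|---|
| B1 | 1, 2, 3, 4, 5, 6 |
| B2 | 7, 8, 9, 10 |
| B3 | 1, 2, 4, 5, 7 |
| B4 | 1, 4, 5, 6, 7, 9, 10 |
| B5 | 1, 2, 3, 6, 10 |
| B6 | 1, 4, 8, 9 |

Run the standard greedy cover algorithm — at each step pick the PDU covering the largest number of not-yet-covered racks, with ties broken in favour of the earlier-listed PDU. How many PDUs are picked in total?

Greedy: pick B4 (covers 7 new) → pick B1 (covers 2 new) → pick B2 (covers 1 new). Total picks: 3.
(The true minimum cover uses only 2 PDUs, so greedy is not optimal here.)

3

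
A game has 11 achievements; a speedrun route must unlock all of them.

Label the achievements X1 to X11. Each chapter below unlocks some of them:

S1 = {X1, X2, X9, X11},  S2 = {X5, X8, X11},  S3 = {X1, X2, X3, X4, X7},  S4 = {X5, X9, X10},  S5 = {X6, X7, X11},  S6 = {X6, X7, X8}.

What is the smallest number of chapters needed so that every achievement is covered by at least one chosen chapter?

4

Take {S3, S4, S5, S6}. Their union is {X1, X2, X3, X4, X5, X6, X7, X8, X9, X10, X11}, which is all 11 achievements.
No 3 of the 6 chapters cover everything (all 20 combinations miss at least one achievement), so 4 is optimal.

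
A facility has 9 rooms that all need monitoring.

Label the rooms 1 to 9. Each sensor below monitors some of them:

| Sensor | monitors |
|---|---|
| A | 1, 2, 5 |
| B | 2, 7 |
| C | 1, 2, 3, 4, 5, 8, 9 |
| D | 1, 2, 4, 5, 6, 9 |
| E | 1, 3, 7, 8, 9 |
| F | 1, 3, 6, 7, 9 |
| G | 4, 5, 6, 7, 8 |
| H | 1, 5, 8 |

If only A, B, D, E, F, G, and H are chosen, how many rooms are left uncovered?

Union of A, B, D, E, F, G, H = {1, 2, 3, 4, 5, 6, 7, 8, 9} — that's every room, so 0 are uncovered.

0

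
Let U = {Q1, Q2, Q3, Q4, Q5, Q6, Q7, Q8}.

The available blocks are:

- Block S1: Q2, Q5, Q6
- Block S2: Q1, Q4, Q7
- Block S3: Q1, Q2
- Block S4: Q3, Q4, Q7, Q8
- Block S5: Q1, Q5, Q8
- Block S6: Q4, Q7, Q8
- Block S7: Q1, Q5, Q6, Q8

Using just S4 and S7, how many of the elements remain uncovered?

Union of S4, S7 = {Q1, Q3, Q4, Q5, Q6, Q7, Q8}.
Not covered: Q2 — 1 element.

1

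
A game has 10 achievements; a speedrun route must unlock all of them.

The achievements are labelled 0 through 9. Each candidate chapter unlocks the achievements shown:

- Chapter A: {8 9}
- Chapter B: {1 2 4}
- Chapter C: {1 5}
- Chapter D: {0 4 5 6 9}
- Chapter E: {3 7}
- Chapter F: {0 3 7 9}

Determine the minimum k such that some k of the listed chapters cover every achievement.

A and B and D and F together: A ∪ B ∪ D ∪ F = {0, 1, 2, 3, 4, 5, 6, 7, 8, 9} — every achievement is covered.
Only D contains 6, so D is forced; the remaining 5 achievements need at least 3 more chapters (each remaining chapter adds at most 2) — so at least 4 chapters are needed, and 4 is optimal.

4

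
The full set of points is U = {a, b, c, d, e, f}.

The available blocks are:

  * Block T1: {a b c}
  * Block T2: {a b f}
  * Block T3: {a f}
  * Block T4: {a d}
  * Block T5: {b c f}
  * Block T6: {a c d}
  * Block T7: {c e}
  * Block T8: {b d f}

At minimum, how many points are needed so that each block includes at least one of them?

The 3 points {a, b, e} hit every block.
No choice of 2 points meets every block, so 3 is the minimum.

3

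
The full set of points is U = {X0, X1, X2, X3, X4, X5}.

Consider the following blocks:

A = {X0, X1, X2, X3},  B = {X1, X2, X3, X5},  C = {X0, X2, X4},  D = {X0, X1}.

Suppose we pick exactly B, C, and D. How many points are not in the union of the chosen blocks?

0

Union of B, C, D = {X0, X1, X2, X3, X4, X5} — that's every point, so 0 are uncovered.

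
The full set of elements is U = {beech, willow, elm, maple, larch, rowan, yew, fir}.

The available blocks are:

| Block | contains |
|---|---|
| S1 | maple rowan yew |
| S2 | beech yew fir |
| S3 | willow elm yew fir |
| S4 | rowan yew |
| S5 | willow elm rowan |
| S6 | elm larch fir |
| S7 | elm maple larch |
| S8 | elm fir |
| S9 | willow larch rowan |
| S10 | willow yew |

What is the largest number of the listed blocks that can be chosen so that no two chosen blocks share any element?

2

S7, S10 are pairwise disjoint (S7={elm,maple,larch}; S10={willow,yew}).
Every remaining block overlaps one of these, and no 3 of the listed blocks are pairwise disjoint, so 2 is the maximum.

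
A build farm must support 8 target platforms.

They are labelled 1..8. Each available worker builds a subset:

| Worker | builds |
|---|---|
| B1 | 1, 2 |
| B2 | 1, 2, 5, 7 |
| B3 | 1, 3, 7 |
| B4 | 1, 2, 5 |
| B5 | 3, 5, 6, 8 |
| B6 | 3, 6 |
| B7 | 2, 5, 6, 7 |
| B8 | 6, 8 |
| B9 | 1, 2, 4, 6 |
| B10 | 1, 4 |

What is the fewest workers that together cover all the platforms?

3

Take {B5, B7, B9}. Their union is {1, 2, 3, 4, 5, 6, 7, 8}, which is all 8 platforms.
No 2 of the 10 workers cover everything (all 45 combinations miss at least one platform), so 3 is optimal.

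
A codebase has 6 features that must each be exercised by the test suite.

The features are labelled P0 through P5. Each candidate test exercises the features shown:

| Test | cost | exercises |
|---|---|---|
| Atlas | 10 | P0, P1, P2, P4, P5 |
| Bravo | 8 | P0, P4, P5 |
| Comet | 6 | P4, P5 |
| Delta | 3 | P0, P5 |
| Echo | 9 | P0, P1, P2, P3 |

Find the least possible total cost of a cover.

15

Comet, Echo together cover every feature (Comet ∪ Echo = {P0, P1, P2, P3, P4, P5}); total cost 6 + 9 = 15.
The greedy pick Delta, Echo, Comet costs 18; no covering selection beats 15.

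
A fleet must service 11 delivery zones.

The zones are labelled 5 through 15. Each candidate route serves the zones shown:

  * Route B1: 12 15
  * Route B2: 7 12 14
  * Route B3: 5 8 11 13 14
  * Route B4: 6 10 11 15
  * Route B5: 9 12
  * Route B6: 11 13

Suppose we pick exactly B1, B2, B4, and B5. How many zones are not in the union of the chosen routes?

3

Union of B1, B2, B4, B5 = {6, 7, 9, 10, 11, 12, 14, 15}.
Not covered: 5, 8, 13 — 3 zones.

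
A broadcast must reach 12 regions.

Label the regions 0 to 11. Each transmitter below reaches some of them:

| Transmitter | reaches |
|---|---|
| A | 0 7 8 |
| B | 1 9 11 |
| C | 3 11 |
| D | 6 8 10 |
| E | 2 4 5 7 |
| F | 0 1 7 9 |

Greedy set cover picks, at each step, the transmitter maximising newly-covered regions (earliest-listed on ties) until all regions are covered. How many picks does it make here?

Greedy: pick E (covers 4 new) → pick B (covers 3 new) → pick D (covers 3 new) → pick A (covers 1 new) → pick C (covers 1 new). Total picks: 5.
(The true minimum cover uses only 4 transmitters, so greedy is not optimal here.)

5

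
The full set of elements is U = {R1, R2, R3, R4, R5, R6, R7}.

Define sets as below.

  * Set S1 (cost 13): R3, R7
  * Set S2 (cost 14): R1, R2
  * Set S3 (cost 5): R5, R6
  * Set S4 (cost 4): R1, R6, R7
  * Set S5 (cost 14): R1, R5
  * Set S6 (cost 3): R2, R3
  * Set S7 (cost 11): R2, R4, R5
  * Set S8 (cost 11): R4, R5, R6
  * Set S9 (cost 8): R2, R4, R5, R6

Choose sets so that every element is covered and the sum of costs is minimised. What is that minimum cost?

15

S4, S6, S9 together cover every element (S4 ∪ S6 ∪ S9 = {R1, R2, R3, R4, R5, R6, R7}); total cost 4 + 3 + 8 = 15.
No covering selection has total cost below 15.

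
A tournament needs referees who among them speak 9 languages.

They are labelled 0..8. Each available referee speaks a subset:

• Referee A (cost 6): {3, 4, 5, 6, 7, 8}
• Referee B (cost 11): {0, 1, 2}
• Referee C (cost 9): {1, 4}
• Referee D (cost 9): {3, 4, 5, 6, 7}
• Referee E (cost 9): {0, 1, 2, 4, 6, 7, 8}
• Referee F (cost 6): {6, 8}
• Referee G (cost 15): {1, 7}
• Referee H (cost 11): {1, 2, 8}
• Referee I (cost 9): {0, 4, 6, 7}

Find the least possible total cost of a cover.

A, E together cover every language (A ∪ E = {0, 1, 2, 3, 4, 5, 6, 7, 8}); total cost 6 + 9 = 15.
No covering selection has total cost below 15.

15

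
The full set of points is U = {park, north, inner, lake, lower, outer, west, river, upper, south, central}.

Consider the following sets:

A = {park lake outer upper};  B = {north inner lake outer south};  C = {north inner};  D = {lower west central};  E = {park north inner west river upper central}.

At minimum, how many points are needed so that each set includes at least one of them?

3

Take H = {inner, lake, central}. Each listed set contains at least one of these, so H is a hitting set of size 3.
The sets A, C, D are pairwise disjoint, so any hitting set needs a separate point for each — at least 3. Hence 3 is optimal.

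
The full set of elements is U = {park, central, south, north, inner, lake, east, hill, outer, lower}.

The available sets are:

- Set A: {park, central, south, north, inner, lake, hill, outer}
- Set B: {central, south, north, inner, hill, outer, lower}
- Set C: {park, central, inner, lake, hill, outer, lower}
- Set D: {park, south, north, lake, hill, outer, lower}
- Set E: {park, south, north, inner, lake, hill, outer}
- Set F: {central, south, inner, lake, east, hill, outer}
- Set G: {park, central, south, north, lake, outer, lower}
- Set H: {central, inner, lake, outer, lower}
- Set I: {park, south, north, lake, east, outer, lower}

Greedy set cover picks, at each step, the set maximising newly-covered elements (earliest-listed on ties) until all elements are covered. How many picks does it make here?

Greedy: pick A (covers 8 new) → pick I (covers 2 new). Total picks: 2.

2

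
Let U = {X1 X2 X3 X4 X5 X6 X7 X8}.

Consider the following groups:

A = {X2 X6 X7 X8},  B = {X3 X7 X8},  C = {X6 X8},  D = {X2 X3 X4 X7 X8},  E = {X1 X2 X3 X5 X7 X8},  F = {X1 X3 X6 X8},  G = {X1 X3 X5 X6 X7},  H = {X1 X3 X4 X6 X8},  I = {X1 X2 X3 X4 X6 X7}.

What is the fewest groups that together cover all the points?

D and G cover everything between them: the union {X1, X2, X3, X4, X5, X6, X7, X8} is all of U.
No single group has all 8 points (the largest, E, has 6), so 2 is optimal.

2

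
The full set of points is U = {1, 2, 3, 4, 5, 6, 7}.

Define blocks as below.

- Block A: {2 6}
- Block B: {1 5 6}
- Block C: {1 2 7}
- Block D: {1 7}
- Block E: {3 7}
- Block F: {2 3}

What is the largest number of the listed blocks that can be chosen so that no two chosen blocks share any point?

B, E are pairwise disjoint (B={1,5,6}; E={3,7}).
Every remaining block overlaps one of these, and no 3 of the listed blocks are pairwise disjoint, so 2 is the maximum.

2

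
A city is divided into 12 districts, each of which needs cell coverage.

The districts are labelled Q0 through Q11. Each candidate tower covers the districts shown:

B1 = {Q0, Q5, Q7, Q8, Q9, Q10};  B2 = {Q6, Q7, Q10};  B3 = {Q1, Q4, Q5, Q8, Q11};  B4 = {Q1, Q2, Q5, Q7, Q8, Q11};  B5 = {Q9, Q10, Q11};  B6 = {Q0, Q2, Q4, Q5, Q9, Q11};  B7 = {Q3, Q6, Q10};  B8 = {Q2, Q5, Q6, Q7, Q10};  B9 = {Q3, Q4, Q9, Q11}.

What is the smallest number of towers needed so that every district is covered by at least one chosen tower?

3

Take {B4, B6, B7}. Their union is {Q0, Q1, Q2, Q3, Q4, Q5, Q6, Q7, Q8, Q9, Q10, Q11}, which is all 12 districts.
No 2 of the 9 towers cover everything (all 36 combinations miss at least one district), so 3 is optimal.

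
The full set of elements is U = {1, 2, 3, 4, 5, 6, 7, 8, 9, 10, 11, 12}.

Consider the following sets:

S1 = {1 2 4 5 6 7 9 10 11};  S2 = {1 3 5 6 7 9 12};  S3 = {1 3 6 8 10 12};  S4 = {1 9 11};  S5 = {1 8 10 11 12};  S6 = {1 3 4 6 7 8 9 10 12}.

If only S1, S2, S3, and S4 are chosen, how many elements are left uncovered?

0

Union of S1, S2, S3, S4 = {1, 2, 3, 4, 5, 6, 7, 8, 9, 10, 11, 12} — that's every element, so 0 are uncovered.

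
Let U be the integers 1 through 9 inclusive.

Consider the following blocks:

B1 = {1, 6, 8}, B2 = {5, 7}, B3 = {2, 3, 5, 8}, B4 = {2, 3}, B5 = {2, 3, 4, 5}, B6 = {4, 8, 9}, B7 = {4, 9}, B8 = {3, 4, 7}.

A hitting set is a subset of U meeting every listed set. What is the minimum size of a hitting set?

4

The 4 items {2, 7, 8, 9} hit every block.
The blocks B1, B2, B4, B7 are pairwise disjoint, so any hitting set needs a separate item for each — at least 4. Hence 4 is optimal.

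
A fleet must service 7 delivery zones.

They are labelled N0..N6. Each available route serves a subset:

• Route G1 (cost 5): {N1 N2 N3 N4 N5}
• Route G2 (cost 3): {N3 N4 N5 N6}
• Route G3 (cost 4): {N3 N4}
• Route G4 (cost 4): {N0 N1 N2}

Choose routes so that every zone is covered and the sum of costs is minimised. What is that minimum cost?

7

G2, G4 together cover every zone (G2 ∪ G4 = {N0, N1, N2, N3, N4, N5, N6}); total cost 3 + 4 = 7.
No covering selection has total cost below 7.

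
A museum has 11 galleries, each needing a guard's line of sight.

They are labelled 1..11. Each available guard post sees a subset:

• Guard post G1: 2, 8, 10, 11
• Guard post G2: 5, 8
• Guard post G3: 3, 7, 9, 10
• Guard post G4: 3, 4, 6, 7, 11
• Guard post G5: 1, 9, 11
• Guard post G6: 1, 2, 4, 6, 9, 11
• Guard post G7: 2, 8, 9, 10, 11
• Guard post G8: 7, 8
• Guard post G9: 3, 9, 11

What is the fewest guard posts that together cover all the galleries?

3

Take {G2, G3, G6}. Their union is {1, 2, 3, 4, 5, 6, 7, 8, 9, 10, 11}, which is all 11 galleries.
Only G2 contains 5, so G2 is forced; the remaining 9 galleries need at least 2 more guard posts (each remaining guard post adds at most 6) — so at least 3 guard posts are needed, and 3 is optimal.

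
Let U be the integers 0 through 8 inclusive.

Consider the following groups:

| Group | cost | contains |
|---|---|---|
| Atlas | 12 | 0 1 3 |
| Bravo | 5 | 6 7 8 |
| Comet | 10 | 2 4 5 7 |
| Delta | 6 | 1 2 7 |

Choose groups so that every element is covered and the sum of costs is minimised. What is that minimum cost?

27

Atlas, Bravo, Comet together cover every element (Atlas ∪ Bravo ∪ Comet = {0, 1, 2, 3, 4, 5, 6, 7, 8}); total cost 12 + 5 + 10 = 27.
The greedy pick Bravo, Delta, Comet, Atlas costs 33; no covering selection beats 27.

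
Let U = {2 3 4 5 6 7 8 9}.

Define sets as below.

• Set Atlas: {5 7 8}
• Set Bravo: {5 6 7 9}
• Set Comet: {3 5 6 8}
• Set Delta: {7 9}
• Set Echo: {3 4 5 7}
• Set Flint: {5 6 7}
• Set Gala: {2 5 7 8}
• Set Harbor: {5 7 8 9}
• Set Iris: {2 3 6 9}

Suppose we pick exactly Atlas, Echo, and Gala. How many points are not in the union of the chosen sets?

2

Union of Atlas, Echo, Gala = {2, 3, 4, 5, 7, 8}.
Not covered: 6, 9 — 2 points.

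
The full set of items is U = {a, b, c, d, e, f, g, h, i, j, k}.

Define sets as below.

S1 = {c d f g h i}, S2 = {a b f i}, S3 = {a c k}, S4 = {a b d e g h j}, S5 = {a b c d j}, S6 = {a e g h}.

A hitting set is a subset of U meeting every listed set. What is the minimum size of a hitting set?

T = {a, i} meets every set (each contains at least one member of T), and |T| = 2.
No single item lies in every set, so at least 2 are needed and 2 is optimal.

2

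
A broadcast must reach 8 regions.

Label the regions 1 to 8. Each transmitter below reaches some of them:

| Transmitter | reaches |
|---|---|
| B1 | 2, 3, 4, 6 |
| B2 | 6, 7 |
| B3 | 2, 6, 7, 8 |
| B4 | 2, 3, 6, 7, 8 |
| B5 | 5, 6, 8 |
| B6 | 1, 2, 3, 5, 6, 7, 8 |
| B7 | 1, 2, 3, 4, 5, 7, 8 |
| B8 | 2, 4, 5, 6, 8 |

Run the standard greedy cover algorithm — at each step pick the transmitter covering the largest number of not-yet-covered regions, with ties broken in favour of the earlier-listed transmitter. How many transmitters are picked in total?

Greedy: pick B6 (covers 7 new) → pick B1 (covers 1 new). Total picks: 2.

2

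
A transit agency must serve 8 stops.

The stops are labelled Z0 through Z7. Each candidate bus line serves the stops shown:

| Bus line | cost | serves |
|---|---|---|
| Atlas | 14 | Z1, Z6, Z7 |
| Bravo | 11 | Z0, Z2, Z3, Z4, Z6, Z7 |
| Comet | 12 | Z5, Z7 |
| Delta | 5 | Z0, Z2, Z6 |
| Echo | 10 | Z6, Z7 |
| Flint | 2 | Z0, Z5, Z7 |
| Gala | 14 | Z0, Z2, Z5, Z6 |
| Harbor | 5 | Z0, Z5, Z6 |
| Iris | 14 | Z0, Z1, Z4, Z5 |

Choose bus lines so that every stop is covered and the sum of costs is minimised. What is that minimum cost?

Bravo, Iris together cover every stop (Bravo ∪ Iris = {Z0, Z1, Z2, Z3, Z4, Z5, Z6, Z7}); total cost 11 + 14 = 25.
The greedy pick Flint, Delta, Bravo, Atlas costs 32; no covering selection beats 25.

25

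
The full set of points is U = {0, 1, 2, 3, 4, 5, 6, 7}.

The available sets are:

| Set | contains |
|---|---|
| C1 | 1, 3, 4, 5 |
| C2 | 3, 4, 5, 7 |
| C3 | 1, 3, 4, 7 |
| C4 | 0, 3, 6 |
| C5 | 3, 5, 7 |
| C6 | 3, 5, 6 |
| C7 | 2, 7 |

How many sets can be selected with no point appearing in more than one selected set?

2

C1, C7 are pairwise disjoint (C1={1,3,4,5}; C7={2,7}).
Every remaining set overlaps one of these, and no 3 of the listed sets are pairwise disjoint, so 2 is the maximum.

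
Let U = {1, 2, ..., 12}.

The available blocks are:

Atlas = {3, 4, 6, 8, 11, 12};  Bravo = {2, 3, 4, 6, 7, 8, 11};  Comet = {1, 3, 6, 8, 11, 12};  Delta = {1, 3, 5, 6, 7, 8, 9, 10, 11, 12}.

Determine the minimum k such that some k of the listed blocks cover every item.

Bravo and Delta cover everything between them: the union {1, 2, 3, 4, 5, 6, 7, 8, 9, 10, 11, 12} is all of U.
No single block has all 12 items (the largest, Delta, has 10), so 2 is optimal.

2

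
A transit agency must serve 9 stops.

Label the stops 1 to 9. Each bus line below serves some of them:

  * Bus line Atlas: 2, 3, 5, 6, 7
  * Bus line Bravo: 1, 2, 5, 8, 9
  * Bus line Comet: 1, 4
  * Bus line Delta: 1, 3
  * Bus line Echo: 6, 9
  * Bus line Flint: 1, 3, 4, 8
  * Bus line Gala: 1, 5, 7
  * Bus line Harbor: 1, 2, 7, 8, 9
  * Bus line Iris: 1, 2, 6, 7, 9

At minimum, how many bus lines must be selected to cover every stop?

Take {Atlas, Comet, Harbor}. Their union is {1, 2, 3, 4, 5, 6, 7, 8, 9}, which is all 9 stops.
No 2 of the 9 bus lines cover everything (all 36 combinations miss at least one stop), so 3 is optimal.

3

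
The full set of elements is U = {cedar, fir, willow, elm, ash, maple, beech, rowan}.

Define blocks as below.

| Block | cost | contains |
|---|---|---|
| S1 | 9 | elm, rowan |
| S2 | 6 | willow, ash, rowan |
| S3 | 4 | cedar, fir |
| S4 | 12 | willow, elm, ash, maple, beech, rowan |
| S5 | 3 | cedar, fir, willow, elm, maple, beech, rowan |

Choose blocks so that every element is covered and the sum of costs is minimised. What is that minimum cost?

S2, S5 together cover every element (S2 ∪ S5 = {cedar, fir, willow, elm, ash, maple, beech, rowan}); total cost 6 + 3 = 9.
No covering selection has total cost below 9.

9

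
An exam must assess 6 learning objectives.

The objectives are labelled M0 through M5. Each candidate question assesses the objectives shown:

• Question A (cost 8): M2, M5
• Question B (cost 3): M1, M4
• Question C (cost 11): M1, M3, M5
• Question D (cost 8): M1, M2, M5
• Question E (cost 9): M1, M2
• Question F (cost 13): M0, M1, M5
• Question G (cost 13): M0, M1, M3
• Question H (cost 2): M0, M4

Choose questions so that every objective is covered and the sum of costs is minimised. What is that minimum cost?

21

A, C, H together cover every objective (A ∪ C ∪ H = {M0, M1, M2, M3, M4, M5}); total cost 8 + 11 + 2 = 21.
No covering selection has total cost below 21.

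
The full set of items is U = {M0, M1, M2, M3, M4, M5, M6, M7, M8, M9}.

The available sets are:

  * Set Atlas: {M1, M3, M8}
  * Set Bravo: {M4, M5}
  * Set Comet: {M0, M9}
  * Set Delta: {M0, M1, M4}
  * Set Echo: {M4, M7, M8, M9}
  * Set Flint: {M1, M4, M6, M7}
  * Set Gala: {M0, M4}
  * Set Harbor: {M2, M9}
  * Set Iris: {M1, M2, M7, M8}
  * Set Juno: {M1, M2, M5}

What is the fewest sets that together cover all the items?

Take {Atlas, Comet, Flint, Juno}. Their union is {M0, M1, M2, M3, M4, M5, M6, M7, M8, M9}, which is all 10 items.
Only Atlas contains M3, so Atlas is forced; the remaining 7 items need at least 3 more sets (each remaining set adds at most 3) — so at least 4 sets are needed, and 4 is optimal.

4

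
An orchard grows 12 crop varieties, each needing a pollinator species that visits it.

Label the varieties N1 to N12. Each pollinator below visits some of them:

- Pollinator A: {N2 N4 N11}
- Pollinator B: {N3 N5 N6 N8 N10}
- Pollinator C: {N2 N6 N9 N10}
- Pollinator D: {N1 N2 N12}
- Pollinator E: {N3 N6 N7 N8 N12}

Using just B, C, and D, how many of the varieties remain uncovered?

Union of B, C, D = {N1, N2, N3, N5, N6, N8, N9, N10, N12}.
Not covered: N4, N7, N11 — 3 varieties.

3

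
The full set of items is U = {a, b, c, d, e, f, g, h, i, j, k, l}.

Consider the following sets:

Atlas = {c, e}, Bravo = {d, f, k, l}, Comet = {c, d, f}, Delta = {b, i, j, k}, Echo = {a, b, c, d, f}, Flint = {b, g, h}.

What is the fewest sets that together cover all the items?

Take {Atlas, Bravo, Delta, Echo, Flint}. Their union is {a, b, c, d, e, f, g, h, i, j, k, l}, which is all 12 items.
No 4 of the 6 sets cover everything (all 15 combinations miss at least one item), so 5 is optimal.

5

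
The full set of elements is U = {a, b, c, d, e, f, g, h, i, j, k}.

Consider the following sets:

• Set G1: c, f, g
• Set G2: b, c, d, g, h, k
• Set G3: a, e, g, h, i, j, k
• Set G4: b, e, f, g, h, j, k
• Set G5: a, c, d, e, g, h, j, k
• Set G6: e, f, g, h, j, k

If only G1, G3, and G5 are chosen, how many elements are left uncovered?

Union of G1, G3, G5 = {a, c, d, e, f, g, h, i, j, k}.
Not covered: b — 1 element.

1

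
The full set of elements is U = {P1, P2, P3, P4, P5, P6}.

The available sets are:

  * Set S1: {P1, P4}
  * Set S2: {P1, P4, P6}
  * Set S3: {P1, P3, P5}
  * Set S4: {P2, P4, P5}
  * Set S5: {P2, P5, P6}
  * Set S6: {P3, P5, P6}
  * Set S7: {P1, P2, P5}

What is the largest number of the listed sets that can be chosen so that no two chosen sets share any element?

S1, S6 are pairwise disjoint (S1={P1,P4}; S6={P3,P5,P6}).
Every remaining set overlaps one of these, and no 3 of the listed sets are pairwise disjoint, so 2 is the maximum.

2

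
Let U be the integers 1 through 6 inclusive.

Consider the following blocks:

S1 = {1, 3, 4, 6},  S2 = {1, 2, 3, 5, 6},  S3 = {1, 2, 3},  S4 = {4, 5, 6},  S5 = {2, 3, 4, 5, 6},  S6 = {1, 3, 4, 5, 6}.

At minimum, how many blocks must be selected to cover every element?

S5 and S6 cover everything between them: the union {1, 2, 3, 4, 5, 6} is all of U.
No single block has all 6 elements (the largest, S2, has 5), so 2 is optimal.

2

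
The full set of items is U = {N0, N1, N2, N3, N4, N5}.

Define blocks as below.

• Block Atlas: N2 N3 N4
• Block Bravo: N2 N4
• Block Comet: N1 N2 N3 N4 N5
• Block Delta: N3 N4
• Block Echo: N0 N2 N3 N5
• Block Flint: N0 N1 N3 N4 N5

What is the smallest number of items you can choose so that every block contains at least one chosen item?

The 2 items {N2, N4} hit every block.
No single item lies in every block, so at least 2 are needed and 2 is optimal.

2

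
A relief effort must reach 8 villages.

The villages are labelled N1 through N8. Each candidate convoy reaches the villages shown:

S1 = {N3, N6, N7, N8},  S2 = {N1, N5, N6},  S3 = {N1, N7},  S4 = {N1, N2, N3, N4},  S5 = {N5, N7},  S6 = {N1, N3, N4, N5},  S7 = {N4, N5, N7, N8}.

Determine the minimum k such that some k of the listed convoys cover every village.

Take {S1, S4, S7}. Their union is {N1, N2, N3, N4, N5, N6, N7, N8}, which is all 8 villages.
Only S4 contains N2, so S4 is forced; the remaining 4 villages need at least 2 more convoys (each remaining convoy adds at most 3) — so at least 3 convoys are needed, and 3 is optimal.

3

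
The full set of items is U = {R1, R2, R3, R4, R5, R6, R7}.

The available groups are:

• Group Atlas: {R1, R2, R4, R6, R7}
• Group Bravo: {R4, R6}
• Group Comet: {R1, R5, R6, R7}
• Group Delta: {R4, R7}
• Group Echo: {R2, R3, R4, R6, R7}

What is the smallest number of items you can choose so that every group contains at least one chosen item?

2

Take H = {R1, R4}. Each listed group contains at least one of these, so H is a hitting set of size 2.
No single item lies in every group, so at least 2 are needed and 2 is optimal.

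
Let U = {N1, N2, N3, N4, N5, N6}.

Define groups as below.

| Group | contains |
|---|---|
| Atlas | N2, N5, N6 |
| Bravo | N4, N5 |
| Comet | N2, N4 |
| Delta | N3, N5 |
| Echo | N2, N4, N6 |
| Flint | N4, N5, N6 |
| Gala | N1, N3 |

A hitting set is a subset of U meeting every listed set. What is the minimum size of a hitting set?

Take H = {N3, N4, N5}. Each listed group contains at least one of these, so H is a hitting set of size 3.
No choice of 2 items meets every group, so 3 is the minimum.

3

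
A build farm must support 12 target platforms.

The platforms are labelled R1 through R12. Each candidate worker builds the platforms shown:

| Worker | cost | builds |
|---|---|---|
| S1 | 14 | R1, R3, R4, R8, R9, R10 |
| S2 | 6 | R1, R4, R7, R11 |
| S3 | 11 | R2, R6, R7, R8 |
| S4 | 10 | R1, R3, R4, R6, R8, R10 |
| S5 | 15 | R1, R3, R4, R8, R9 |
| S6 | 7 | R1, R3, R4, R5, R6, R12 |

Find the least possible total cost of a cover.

38

S1, S2, S3, S6 together cover every platform (S1 ∪ S2 ∪ S3 ∪ S6 = {R1, R2, R3, R4, R5, R6, R7, R8, R9, R10, R11, R12}); total cost 14 + 6 + 11 + 7 = 38.
No covering selection has total cost below 38.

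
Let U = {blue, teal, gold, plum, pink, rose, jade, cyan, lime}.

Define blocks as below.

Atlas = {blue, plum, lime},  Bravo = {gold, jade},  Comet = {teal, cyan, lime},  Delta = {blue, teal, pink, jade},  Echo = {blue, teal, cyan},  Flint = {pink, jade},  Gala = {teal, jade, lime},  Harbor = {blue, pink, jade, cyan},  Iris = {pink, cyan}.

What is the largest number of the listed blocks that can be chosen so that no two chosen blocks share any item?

Atlas, Bravo, Iris are pairwise disjoint (Atlas={blue,plum,lime}; Bravo={gold,jade}; Iris={pink,cyan}).
Every remaining block overlaps one of these, and no 4 of the listed blocks are pairwise disjoint, so 3 is the maximum.

3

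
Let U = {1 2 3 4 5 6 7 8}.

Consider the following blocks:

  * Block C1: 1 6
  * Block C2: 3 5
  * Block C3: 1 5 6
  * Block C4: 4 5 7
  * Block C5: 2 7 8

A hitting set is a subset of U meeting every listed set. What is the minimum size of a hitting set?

3

The 3 items {1, 5, 8} hit every block.
The blocks C1, C2, C5 are pairwise disjoint, so any hitting set needs a separate item for each — at least 3. Hence 3 is optimal.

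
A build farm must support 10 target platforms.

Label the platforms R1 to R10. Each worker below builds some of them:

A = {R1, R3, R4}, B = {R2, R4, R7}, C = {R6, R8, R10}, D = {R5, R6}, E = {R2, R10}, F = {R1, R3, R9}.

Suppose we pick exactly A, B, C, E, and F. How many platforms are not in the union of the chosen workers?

1

Union of A, B, C, E, F = {R1, R2, R3, R4, R6, R7, R8, R9, R10}.
Not covered: R5 — 1 platform.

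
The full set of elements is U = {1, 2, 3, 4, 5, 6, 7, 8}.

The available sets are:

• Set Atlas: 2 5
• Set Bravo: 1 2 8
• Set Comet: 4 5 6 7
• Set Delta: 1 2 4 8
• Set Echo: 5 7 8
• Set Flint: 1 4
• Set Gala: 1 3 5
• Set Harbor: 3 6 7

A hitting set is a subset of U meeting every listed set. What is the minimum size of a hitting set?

Take H = {1, 5, 6}. Each listed set contains at least one of these, so H is a hitting set of size 3.
The sets Atlas, Flint, Harbor are pairwise disjoint, so any hitting set needs a separate element for each — at least 3. Hence 3 is optimal.

3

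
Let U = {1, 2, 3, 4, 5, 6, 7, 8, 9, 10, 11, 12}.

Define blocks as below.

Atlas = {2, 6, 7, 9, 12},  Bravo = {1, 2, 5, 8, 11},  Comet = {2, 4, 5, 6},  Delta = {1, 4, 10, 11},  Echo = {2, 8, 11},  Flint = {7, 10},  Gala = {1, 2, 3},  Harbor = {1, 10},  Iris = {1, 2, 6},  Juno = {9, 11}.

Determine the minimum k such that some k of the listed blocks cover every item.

4

Take {Atlas, Bravo, Delta, Gala}. Their union is {1, 2, 3, 4, 5, 6, 7, 8, 9, 10, 11, 12}, which is all 12 items.
Only Gala contains 3, so Gala is forced; the remaining 9 items need at least 3 more blocks (each remaining block adds at most 4) — so at least 4 blocks are needed, and 4 is optimal.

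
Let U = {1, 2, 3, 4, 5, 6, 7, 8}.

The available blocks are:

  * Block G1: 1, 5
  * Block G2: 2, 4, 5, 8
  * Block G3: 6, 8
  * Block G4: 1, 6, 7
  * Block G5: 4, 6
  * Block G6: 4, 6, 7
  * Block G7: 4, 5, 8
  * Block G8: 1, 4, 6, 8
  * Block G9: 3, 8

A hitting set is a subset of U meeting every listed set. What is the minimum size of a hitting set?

H = {5, 6, 8} meets every block (each contains at least one member of H), and |H| = 3.
The blocks G1, G6, G9 are pairwise disjoint, so any hitting set needs a separate element for each — at least 3. Hence 3 is optimal.

3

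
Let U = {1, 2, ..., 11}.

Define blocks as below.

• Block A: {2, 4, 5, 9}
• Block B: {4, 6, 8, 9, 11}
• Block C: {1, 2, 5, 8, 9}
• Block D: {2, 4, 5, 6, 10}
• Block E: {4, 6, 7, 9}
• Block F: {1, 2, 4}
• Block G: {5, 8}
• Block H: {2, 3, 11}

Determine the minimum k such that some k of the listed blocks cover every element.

C, D, E, and H cover everything between them: the union {1, 2, 3, 4, 5, 6, 7, 8, 9, 10, 11} is all of U.
No 3 of the 8 blocks cover everything (all 56 combinations miss at least one element), so 4 is optimal.

4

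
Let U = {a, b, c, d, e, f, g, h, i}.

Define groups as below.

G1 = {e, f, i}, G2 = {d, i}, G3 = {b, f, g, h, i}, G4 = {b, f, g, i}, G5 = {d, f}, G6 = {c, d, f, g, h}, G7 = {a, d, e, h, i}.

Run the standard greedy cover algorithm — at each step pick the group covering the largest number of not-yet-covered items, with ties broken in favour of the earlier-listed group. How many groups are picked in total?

Greedy: pick G3 (covers 5 new) → pick G7 (covers 3 new) → pick G6 (covers 1 new). Total picks: 3.

3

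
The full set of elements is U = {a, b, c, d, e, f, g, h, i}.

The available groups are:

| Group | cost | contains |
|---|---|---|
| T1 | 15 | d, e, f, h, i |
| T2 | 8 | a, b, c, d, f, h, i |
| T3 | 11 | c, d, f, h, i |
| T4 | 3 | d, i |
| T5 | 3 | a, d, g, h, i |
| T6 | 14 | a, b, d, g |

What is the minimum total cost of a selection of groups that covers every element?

26

T1, T2, T5 together cover every element (T1 ∪ T2 ∪ T5 = {a, b, c, d, e, f, g, h, i}); total cost 15 + 8 + 3 = 26.
No covering selection has total cost below 26.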